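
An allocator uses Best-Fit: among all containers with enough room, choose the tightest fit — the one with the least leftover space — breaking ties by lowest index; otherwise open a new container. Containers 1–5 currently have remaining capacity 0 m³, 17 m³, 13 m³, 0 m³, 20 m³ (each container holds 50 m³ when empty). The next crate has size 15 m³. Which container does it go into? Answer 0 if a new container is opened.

Containers with room: container 2 (17 m³), container 5 (20 m³).
Tightest fit is container 2 with 17 m³ free.

2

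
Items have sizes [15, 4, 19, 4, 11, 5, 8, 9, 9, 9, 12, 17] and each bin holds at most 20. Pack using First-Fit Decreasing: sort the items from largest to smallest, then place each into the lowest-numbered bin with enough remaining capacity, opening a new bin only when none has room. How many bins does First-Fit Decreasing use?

7 bins

Sorted descending: 19, 17, 15, 12, 11, 9, 9, 9, 8, 5, 4, 4.
Put 19 in bin 1; 1 remain.
Put 17 in bin 2; 3 remain.
Put 15 in bin 3; 5 remain.
Put 12 in bin 4; 8 remain.
Put 11 in bin 5; 9 remain.
Put 9 in bin 5; 0 remain.
Put 9 in bin 6; 11 remain.
Put 9 in bin 6; 2 remain.
Put 8 in bin 4; 0 remain.
Put 5 in bin 3; 0 remain.
Put 4 in bin 7; 16 remain.
Put 4 in bin 7; 12 remain.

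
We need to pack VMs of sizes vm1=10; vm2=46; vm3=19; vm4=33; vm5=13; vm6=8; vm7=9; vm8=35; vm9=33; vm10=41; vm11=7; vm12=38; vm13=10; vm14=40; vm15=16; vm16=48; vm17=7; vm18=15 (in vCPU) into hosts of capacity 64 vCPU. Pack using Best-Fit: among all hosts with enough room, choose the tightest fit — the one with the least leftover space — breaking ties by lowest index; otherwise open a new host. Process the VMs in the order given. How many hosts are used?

vm1 (10 vCPU) → host 1 (remaining 54 vCPU)
vm2 (46 vCPU) → host 1 (remaining 8 vCPU)
vm3 (19 vCPU) → host 2 (remaining 45 vCPU)
vm4 (33 vCPU) → host 2 (remaining 12 vCPU)
vm5 (13 vCPU) → host 3 (remaining 51 vCPU)
vm6 (8 vCPU) → host 1 (remaining 0 vCPU)
vm7 (9 vCPU) → host 2 (remaining 3 vCPU)
vm8 (35 vCPU) → host 3 (remaining 16 vCPU)
vm9 (33 vCPU) → host 4 (remaining 31 vCPU)
vm10 (41 vCPU) → host 5 (remaining 23 vCPU)
vm11 (7 vCPU) → host 3 (remaining 9 vCPU)
vm12 (38 vCPU) → host 6 (remaining 26 vCPU)
vm13 (10 vCPU) → host 5 (remaining 13 vCPU)
vm14 (40 vCPU) → host 7 (remaining 24 vCPU)
vm15 (16 vCPU) → host 7 (remaining 8 vCPU)
vm16 (48 vCPU) → host 8 (remaining 16 vCPU)
vm17 (7 vCPU) → host 7 (remaining 1 vCPU)
vm18 (15 vCPU) → host 8 (remaining 1 vCPU)
Final hosts: [10,46,8] [19,33,9] [13,35,7] [33] [41,10] [38] [40,16,7] [48,15].

8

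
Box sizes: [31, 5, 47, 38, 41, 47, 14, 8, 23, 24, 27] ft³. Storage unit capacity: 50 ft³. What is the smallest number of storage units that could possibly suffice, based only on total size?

7 storage units

Total size = 31 + 5 + 47 + 38 + 41 + 47 + 14 + 8 + 23 + 24 + 27 = 305 ft³.
⌈305 / 50⌉ = 7.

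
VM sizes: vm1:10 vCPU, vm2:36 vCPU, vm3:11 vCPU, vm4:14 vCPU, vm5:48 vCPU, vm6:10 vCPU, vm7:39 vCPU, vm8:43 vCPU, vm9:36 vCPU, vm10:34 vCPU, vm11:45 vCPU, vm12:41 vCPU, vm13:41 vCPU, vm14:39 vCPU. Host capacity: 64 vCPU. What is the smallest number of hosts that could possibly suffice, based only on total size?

Total size = 10 + 36 + 11 + 14 + 48 + 10 + 39 + 43 + 36 + 34 + 45 + 41 + 41 + 39 = 447 vCPU.
⌈447 / 64⌉ = 7.

7 hosts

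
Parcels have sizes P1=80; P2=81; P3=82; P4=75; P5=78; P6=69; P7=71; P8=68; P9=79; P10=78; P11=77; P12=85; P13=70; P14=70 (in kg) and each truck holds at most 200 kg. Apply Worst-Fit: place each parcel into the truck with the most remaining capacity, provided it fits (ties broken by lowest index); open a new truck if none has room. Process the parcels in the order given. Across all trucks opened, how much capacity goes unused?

P1 (80 kg) → truck 1 (remaining 120 kg)
P2 (81 kg) → truck 1 (remaining 39 kg)
P3 (82 kg) → truck 2 (remaining 118 kg)
P4 (75 kg) → truck 2 (remaining 43 kg)
P5 (78 kg) → truck 3 (remaining 122 kg)
P6 (69 kg) → truck 3 (remaining 53 kg)
P7 (71 kg) → truck 4 (remaining 129 kg)
P8 (68 kg) → truck 4 (remaining 61 kg)
P9 (79 kg) → truck 5 (remaining 121 kg)
P10 (78 kg) → truck 5 (remaining 43 kg)
P11 (77 kg) → truck 6 (remaining 123 kg)
P12 (85 kg) → truck 6 (remaining 38 kg)
P13 (70 kg) → truck 7 (remaining 130 kg)
P14 (70 kg) → truck 7 (remaining 60 kg)
7 trucks × 200 kg = 1400 kg; used 1063 kg; unused 337 kg.

337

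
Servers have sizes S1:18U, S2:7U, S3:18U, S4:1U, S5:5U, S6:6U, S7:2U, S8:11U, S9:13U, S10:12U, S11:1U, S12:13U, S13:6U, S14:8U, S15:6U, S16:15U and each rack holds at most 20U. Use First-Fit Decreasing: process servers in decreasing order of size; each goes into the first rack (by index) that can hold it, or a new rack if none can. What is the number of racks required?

Sorted descending: 18, 18, 15, 13, 13, 12, 11, 8, 7, 6, 6, 6, 5, 2, 1, 1.
18U → rack 1 (remaining 2U)
18U → rack 2 (remaining 2U)
15U → rack 3 (remaining 5U)
13U → rack 4 (remaining 7U)
13U → rack 5 (remaining 7U)
12U → rack 6 (remaining 8U)
11U → rack 7 (remaining 9U)
8U → rack 6 (remaining 0U)
7U → rack 4 (remaining 0U)
6U → rack 5 (remaining 1U)
6U → rack 7 (remaining 3U)
6U → rack 8 (remaining 14U)
5U → rack 3 (remaining 0U)
2U → rack 1 (remaining 0U)
1U → rack 2 (remaining 1U)
1U → rack 2 (remaining 0U)

8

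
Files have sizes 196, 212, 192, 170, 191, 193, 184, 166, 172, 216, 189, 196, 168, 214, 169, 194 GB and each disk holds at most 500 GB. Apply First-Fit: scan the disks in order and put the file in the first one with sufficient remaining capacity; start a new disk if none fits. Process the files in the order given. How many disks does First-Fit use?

Put 196 GB in disk 1; 304 GB remain.
Put 212 GB in disk 1; 92 GB remain.
Put 192 GB in disk 2; 308 GB remain.
Put 170 GB in disk 2; 138 GB remain.
Put 191 GB in disk 3; 309 GB remain.
Put 193 GB in disk 3; 116 GB remain.
Put 184 GB in disk 4; 316 GB remain.
Put 166 GB in disk 4; 150 GB remain.
Put 172 GB in disk 5; 328 GB remain.
Put 216 GB in disk 5; 112 GB remain.
Put 189 GB in disk 6; 311 GB remain.
Put 196 GB in disk 6; 115 GB remain.
Put 168 GB in disk 7; 332 GB remain.
Put 214 GB in disk 7; 118 GB remain.
Put 169 GB in disk 8; 331 GB remain.
Put 194 GB in disk 8; 137 GB remain.
Final disks: [196,212] [192,170] [191,193] [184,166] [172,216] [189,196] [168,214] [169,194].

8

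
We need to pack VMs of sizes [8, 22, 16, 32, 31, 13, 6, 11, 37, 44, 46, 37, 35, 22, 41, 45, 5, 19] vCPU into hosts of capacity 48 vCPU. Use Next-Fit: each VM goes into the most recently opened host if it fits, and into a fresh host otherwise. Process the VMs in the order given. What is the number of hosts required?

13

8 vCPU → host 1 (remaining 40 vCPU)
22 vCPU → host 1 (remaining 18 vCPU)
16 vCPU → host 1 (remaining 2 vCPU)
32 vCPU → host 2 (remaining 16 vCPU)
31 vCPU → host 3 (remaining 17 vCPU)
13 vCPU → host 3 (remaining 4 vCPU)
6 vCPU → host 4 (remaining 42 vCPU)
11 vCPU → host 4 (remaining 31 vCPU)
37 vCPU → host 5 (remaining 11 vCPU)
44 vCPU → host 6 (remaining 4 vCPU)
46 vCPU → host 7 (remaining 2 vCPU)
37 vCPU → host 8 (remaining 11 vCPU)
35 vCPU → host 9 (remaining 13 vCPU)
22 vCPU → host 10 (remaining 26 vCPU)
41 vCPU → host 11 (remaining 7 vCPU)
45 vCPU → host 12 (remaining 3 vCPU)
5 vCPU → host 13 (remaining 43 vCPU)
19 vCPU → host 13 (remaining 24 vCPU)
Final hosts: [8,22,16] [32] [31,13] [6,11] [37] [44] [46] [37] [35] [22] [41] [45] [5,19].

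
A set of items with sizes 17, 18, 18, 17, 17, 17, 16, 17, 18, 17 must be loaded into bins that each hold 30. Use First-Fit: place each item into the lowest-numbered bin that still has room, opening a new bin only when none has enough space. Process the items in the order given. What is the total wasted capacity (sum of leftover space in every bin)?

128

bin 1: place 17, 13 left
bin 2: place 18, 12 left
bin 3: place 18, 12 left
bin 4: place 17, 13 left
bin 5: place 17, 13 left
bin 6: place 17, 13 left
bin 7: place 16, 14 left
bin 8: place 17, 13 left
bin 9: place 18, 12 left
bin 10: place 17, 13 left
10 bins × 30 = 300; used 172; unused 128.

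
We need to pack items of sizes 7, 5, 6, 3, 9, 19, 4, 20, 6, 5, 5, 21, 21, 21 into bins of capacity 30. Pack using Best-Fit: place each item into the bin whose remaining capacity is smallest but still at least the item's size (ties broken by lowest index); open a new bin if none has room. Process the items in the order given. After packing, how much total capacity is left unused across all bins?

Put 7 in bin 1; 23 remain.
Put 5 in bin 1; 18 remain.
Put 6 in bin 1; 12 remain.
Put 3 in bin 1; 9 remain.
Put 9 in bin 1; 0 remain.
Put 19 in bin 2; 11 remain.
Put 4 in bin 2; 7 remain.
Put 20 in bin 3; 10 remain.
Put 6 in bin 2; 1 remain.
Put 5 in bin 3; 5 remain.
Put 5 in bin 3; 0 remain.
Put 21 in bin 4; 9 remain.
Put 21 in bin 5; 9 remain.
Put 21 in bin 6; 9 remain.
6 bins × 30 = 180; used 152; unused 28.

28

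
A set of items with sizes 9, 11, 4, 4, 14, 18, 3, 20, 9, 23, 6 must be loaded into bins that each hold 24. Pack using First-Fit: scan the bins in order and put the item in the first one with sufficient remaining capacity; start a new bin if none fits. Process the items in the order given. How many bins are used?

6 bins

9 → bin 1 (remaining 15)
11 → bin 1 (remaining 4)
4 → bin 1 (remaining 0)
4 → bin 2 (remaining 20)
14 → bin 2 (remaining 6)
18 → bin 3 (remaining 6)
3 → bin 2 (remaining 3)
20 → bin 4 (remaining 4)
9 → bin 5 (remaining 15)
23 → bin 6 (remaining 1)
6 → bin 3 (remaining 0)
Final bins: [9,11,4] [4,14,3] [18,6] [20] [9] [23].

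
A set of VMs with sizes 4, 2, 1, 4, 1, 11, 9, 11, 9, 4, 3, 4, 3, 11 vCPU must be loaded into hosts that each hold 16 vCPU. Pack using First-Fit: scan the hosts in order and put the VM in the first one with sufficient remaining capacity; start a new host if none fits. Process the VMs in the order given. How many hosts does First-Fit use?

6

host 1: place 4 vCPU, 12 vCPU left
host 1: place 2 vCPU, 10 vCPU left
host 1: place 1 vCPU, 9 vCPU left
host 1: place 4 vCPU, 5 vCPU left
host 1: place 1 vCPU, 4 vCPU left
host 2: place 11 vCPU, 5 vCPU left
host 3: place 9 vCPU, 7 vCPU left
host 4: place 11 vCPU, 5 vCPU left
host 5: place 9 vCPU, 7 vCPU left
host 1: place 4 vCPU, 0 vCPU left
host 2: place 3 vCPU, 2 vCPU left
host 3: place 4 vCPU, 3 vCPU left
host 3: place 3 vCPU, 0 vCPU left
host 6: place 11 vCPU, 5 vCPU left
Final hosts: [4,2,1,4,1,4] [11,3] [9,4,3] [11] [9] [11].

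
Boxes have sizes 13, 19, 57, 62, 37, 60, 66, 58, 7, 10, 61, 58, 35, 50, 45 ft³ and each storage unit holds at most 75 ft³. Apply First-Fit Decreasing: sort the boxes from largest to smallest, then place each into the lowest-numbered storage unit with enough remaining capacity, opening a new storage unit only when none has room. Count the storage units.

10 storage units

Sorted descending: 66, 62, 61, 60, 58, 58, 57, 50, 45, 37, 35, 19, 13, 10, 7.
storage unit 1: place 66 ft³, 9 ft³ left
storage unit 2: place 62 ft³, 13 ft³ left
storage unit 3: place 61 ft³, 14 ft³ left
storage unit 4: place 60 ft³, 15 ft³ left
storage unit 5: place 58 ft³, 17 ft³ left
storage unit 6: place 58 ft³, 17 ft³ left
storage unit 7: place 57 ft³, 18 ft³ left
storage unit 8: place 50 ft³, 25 ft³ left
storage unit 9: place 45 ft³, 30 ft³ left
storage unit 10: place 37 ft³, 38 ft³ left
storage unit 10: place 35 ft³, 3 ft³ left
storage unit 8: place 19 ft³, 6 ft³ left
storage unit 2: place 13 ft³, 0 ft³ left
storage unit 3: place 10 ft³, 4 ft³ left
storage unit 1: place 7 ft³, 2 ft³ left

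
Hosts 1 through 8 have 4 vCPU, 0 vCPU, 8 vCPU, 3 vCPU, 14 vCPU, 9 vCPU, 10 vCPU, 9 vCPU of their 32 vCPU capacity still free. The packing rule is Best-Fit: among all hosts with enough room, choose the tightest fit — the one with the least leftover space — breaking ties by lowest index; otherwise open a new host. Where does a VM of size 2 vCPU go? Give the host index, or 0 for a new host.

Hosts with room: host 1 (4 vCPU), host 3 (8 vCPU), host 4 (3 vCPU), host 5 (14 vCPU), host 6 (9 vCPU), host 7 (10 vCPU), host 8 (9 vCPU).
Tightest fit is host 4 with 3 vCPU free.

4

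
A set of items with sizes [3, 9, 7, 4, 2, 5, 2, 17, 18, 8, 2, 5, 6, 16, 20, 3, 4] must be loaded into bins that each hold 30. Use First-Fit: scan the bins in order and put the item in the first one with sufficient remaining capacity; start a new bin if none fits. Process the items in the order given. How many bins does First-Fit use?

Put 3 in bin 1; 27 remain.
Put 9 in bin 1; 18 remain.
Put 7 in bin 1; 11 remain.
Put 4 in bin 1; 7 remain.
Put 2 in bin 1; 5 remain.
Put 5 in bin 1; 0 remain.
Put 2 in bin 2; 28 remain.
Put 17 in bin 2; 11 remain.
Put 18 in bin 3; 12 remain.
Put 8 in bin 2; 3 remain.
Put 2 in bin 2; 1 remain.
Put 5 in bin 3; 7 remain.
Put 6 in bin 3; 1 remain.
Put 16 in bin 4; 14 remain.
Put 20 in bin 5; 10 remain.
Put 3 in bin 4; 11 remain.
Put 4 in bin 4; 7 remain.
Final bins: [3,9,7,4,2,5] [2,17,8,2] [18,5,6] [16,3,4] [20].

5 bins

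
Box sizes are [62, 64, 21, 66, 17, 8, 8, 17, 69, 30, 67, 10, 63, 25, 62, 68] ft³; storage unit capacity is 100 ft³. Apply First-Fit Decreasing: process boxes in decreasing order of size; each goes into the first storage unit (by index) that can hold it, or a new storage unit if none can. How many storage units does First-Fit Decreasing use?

Sorted descending: 69, 68, 67, 66, 64, 63, 62, 62, 30, 25, 21, 17, 17, 10, 8, 8.
storage unit 1: place 69 ft³, 31 ft³ left
storage unit 2: place 68 ft³, 32 ft³ left
storage unit 3: place 67 ft³, 33 ft³ left
storage unit 4: place 66 ft³, 34 ft³ left
storage unit 5: place 64 ft³, 36 ft³ left
storage unit 6: place 63 ft³, 37 ft³ left
storage unit 7: place 62 ft³, 38 ft³ left
storage unit 8: place 62 ft³, 38 ft³ left
storage unit 1: place 30 ft³, 1 ft³ left
storage unit 2: place 25 ft³, 7 ft³ left
storage unit 3: place 21 ft³, 12 ft³ left
storage unit 4: place 17 ft³, 17 ft³ left
storage unit 4: place 17 ft³, 0 ft³ left
storage unit 3: place 10 ft³, 2 ft³ left
storage unit 5: place 8 ft³, 28 ft³ left
storage unit 5: place 8 ft³, 20 ft³ left

8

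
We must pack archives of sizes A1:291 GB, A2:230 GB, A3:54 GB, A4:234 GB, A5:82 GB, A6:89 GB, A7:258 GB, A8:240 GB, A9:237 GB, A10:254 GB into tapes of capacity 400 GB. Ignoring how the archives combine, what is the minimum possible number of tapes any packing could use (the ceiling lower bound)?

5 tapes

Total size = 291 + 230 + 54 + 234 + 82 + 89 + 258 + 240 + 237 + 254 = 1969 GB.
⌈1969 / 400⌉ = 5.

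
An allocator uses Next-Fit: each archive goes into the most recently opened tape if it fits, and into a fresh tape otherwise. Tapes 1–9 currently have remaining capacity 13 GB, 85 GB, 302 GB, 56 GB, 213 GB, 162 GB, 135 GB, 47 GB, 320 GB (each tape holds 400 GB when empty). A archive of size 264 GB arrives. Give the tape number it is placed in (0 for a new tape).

Next-Fit only looks at tape 9, which has 320 GB free.
264 GB fits there.

9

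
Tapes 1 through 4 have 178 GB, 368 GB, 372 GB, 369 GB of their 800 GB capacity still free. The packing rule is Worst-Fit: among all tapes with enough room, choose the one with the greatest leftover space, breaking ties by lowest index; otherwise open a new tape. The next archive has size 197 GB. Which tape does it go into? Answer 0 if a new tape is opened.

3

Tapes with room: tape 2 (368 GB), tape 3 (372 GB), tape 4 (369 GB).
Most room is tape 3 with 372 GB free.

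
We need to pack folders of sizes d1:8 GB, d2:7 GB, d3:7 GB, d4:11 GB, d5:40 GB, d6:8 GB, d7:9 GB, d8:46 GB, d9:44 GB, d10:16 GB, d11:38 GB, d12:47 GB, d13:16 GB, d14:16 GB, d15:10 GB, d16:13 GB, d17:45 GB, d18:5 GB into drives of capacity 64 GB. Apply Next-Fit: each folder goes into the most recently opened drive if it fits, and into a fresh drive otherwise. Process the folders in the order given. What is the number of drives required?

8

Put d1 (8 GB) in drive 1; 56 GB remain.
Put d2 (7 GB) in drive 1; 49 GB remain.
Put d3 (7 GB) in drive 1; 42 GB remain.
Put d4 (11 GB) in drive 1; 31 GB remain.
Put d5 (40 GB) in drive 2; 24 GB remain.
Put d6 (8 GB) in drive 2; 16 GB remain.
Put d7 (9 GB) in drive 2; 7 GB remain.
Put d8 (46 GB) in drive 3; 18 GB remain.
Put d9 (44 GB) in drive 4; 20 GB remain.
Put d10 (16 GB) in drive 4; 4 GB remain.
Put d11 (38 GB) in drive 5; 26 GB remain.
Put d12 (47 GB) in drive 6; 17 GB remain.
Put d13 (16 GB) in drive 6; 1 GB remain.
Put d14 (16 GB) in drive 7; 48 GB remain.
Put d15 (10 GB) in drive 7; 38 GB remain.
Put d16 (13 GB) in drive 7; 25 GB remain.
Put d17 (45 GB) in drive 8; 19 GB remain.
Put d18 (5 GB) in drive 8; 14 GB remain.
Final drives: [8,7,7,11] [40,8,9] [46] [44,16] [38] [47,16] [16,10,13] [45,5].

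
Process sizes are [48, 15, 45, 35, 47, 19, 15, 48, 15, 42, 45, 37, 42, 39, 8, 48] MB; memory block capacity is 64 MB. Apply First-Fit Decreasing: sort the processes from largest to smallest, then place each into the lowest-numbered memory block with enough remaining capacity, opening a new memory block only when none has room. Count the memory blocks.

11

Sorted descending: 48, 48, 48, 47, 45, 45, 42, 42, 39, 37, 35, 19, 15, 15, 15, 8.
48 MB → memory block 1 (remaining 16 MB)
48 MB → memory block 2 (remaining 16 MB)
48 MB → memory block 3 (remaining 16 MB)
47 MB → memory block 4 (remaining 17 MB)
45 MB → memory block 5 (remaining 19 MB)
45 MB → memory block 6 (remaining 19 MB)
42 MB → memory block 7 (remaining 22 MB)
42 MB → memory block 8 (remaining 22 MB)
39 MB → memory block 9 (remaining 25 MB)
37 MB → memory block 10 (remaining 27 MB)
35 MB → memory block 11 (remaining 29 MB)
19 MB → memory block 5 (remaining 0 MB)
15 MB → memory block 1 (remaining 1 MB)
15 MB → memory block 2 (remaining 1 MB)
15 MB → memory block 3 (remaining 1 MB)
8 MB → memory block 4 (remaining 9 MB)
Final memory blocks: [48,15] [48,15] [48,15] [47,8] [45,19] [45] [42] [42] [39] [37] [35].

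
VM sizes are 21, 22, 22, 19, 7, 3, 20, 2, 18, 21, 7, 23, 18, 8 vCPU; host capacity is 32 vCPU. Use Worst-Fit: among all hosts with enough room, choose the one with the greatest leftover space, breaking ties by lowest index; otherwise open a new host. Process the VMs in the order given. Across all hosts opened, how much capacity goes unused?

host 1: place 21 vCPU, 11 vCPU left
host 2: place 22 vCPU, 10 vCPU left
host 3: place 22 vCPU, 10 vCPU left
host 4: place 19 vCPU, 13 vCPU left
host 4: place 7 vCPU, 6 vCPU left
host 1: place 3 vCPU, 8 vCPU left
host 5: place 20 vCPU, 12 vCPU left
host 5: place 2 vCPU, 10 vCPU left
host 6: place 18 vCPU, 14 vCPU left
host 7: place 21 vCPU, 11 vCPU left
host 6: place 7 vCPU, 7 vCPU left
host 8: place 23 vCPU, 9 vCPU left
host 9: place 18 vCPU, 14 vCPU left
host 9: place 8 vCPU, 6 vCPU left
9 hosts × 32 vCPU = 288 vCPU; used 211 vCPU; unused 77 vCPU.

77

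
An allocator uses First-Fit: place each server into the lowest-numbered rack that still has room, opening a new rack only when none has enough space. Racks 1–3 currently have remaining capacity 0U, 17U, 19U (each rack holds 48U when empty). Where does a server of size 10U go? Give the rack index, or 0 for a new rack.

2

Racks with room: rack 2 (17U), rack 3 (19U).
The first with room is rack 2.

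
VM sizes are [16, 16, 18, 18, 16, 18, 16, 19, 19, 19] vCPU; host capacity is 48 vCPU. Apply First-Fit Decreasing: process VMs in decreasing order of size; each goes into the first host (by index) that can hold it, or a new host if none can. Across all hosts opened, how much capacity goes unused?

65

Sorted descending: 19, 19, 19, 18, 18, 18, 16, 16, 16, 16.
Put 19 vCPU in host 1; 29 vCPU remain.
Put 19 vCPU in host 1; 10 vCPU remain.
Put 19 vCPU in host 2; 29 vCPU remain.
Put 18 vCPU in host 2; 11 vCPU remain.
Put 18 vCPU in host 3; 30 vCPU remain.
Put 18 vCPU in host 3; 12 vCPU remain.
Put 16 vCPU in host 4; 32 vCPU remain.
Put 16 vCPU in host 4; 16 vCPU remain.
Put 16 vCPU in host 4; 0 vCPU remain.
Put 16 vCPU in host 5; 32 vCPU remain.
5 hosts × 48 vCPU = 240 vCPU; used 175 vCPU; unused 65 vCPU.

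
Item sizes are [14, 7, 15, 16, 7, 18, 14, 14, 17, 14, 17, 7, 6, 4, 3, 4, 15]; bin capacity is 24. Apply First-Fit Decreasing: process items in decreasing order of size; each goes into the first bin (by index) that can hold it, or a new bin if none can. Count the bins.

Sorted descending: 18, 17, 17, 16, 15, 15, 14, 14, 14, 14, 7, 7, 7, 6, 4, 4, 3.
18 → bin 1 (remaining 6)
17 → bin 2 (remaining 7)
17 → bin 3 (remaining 7)
16 → bin 4 (remaining 8)
15 → bin 5 (remaining 9)
15 → bin 6 (remaining 9)
14 → bin 7 (remaining 10)
14 → bin 8 (remaining 10)
14 → bin 9 (remaining 10)
14 → bin 10 (remaining 10)
7 → bin 2 (remaining 0)
7 → bin 3 (remaining 0)
7 → bin 4 (remaining 1)
6 → bin 1 (remaining 0)
4 → bin 5 (remaining 5)
4 → bin 5 (remaining 1)
3 → bin 6 (remaining 6)

10 bins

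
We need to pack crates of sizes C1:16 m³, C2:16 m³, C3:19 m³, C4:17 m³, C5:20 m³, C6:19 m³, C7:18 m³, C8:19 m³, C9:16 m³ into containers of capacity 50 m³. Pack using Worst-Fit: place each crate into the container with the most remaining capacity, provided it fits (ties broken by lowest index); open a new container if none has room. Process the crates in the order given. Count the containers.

4 containers

container 1: place C1 (16 m³), 34 m³ left
container 1: place C2 (16 m³), 18 m³ left
container 2: place C3 (19 m³), 31 m³ left
container 2: place C4 (17 m³), 14 m³ left
container 3: place C5 (20 m³), 30 m³ left
container 3: place C6 (19 m³), 11 m³ left
container 1: place C7 (18 m³), 0 m³ left
container 4: place C8 (19 m³), 31 m³ left
container 4: place C9 (16 m³), 15 m³ left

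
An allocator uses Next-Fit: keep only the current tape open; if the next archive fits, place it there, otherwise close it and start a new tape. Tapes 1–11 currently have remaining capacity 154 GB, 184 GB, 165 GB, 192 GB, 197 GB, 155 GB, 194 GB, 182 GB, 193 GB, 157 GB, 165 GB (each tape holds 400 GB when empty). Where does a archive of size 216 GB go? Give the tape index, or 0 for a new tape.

0

Next-Fit only looks at tape 11, which has 165 GB free.
216 GB does not fit, so a new tape is opened.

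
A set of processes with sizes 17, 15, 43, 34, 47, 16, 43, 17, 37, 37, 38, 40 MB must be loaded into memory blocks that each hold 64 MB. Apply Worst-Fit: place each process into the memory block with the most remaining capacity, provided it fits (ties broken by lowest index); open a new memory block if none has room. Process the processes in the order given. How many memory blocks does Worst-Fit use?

memory block 1: place 17 MB, 47 MB left
memory block 1: place 15 MB, 32 MB left
memory block 2: place 43 MB, 21 MB left
memory block 3: place 34 MB, 30 MB left
memory block 4: place 47 MB, 17 MB left
memory block 1: place 16 MB, 16 MB left
memory block 5: place 43 MB, 21 MB left
memory block 3: place 17 MB, 13 MB left
memory block 6: place 37 MB, 27 MB left
memory block 7: place 37 MB, 27 MB left
memory block 8: place 38 MB, 26 MB left
memory block 9: place 40 MB, 24 MB left

9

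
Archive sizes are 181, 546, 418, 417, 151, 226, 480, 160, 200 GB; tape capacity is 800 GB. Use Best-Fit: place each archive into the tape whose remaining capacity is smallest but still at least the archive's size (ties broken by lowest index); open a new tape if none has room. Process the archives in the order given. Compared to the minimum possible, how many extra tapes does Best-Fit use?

Best-Fit: [181,546] [418,151,226] [417,200] [480,160] → 4 tapes.
Total size 2779 GB; any packing needs at least ⌈2779/800⌉ = 4 tapes.
So 4 is already optimal.

0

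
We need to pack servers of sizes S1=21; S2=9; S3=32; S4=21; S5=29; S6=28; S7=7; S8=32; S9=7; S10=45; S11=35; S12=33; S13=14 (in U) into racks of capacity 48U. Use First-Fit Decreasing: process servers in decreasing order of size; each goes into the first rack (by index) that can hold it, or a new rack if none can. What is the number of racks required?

Sorted descending: 45, 35, 33, 32, 32, 29, 28, 21, 21, 14, 9, 7, 7.
Put 45U in rack 1; 3U remain.
Put 35U in rack 2; 13U remain.
Put 33U in rack 3; 15U remain.
Put 32U in rack 4; 16U remain.
Put 32U in rack 5; 16U remain.
Put 29U in rack 6; 19U remain.
Put 28U in rack 7; 20U remain.
Put 21U in rack 8; 27U remain.
Put 21U in rack 8; 6U remain.
Put 14U in rack 3; 1U remain.
Put 9U in rack 2; 4U remain.
Put 7U in rack 4; 9U remain.
Put 7U in rack 4; 2U remain.

8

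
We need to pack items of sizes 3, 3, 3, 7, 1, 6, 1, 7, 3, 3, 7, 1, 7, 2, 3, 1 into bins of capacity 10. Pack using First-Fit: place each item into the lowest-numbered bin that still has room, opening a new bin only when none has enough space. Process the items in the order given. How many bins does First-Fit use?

6 bins

Put 3 in bin 1; 7 remain.
Put 3 in bin 1; 4 remain.
Put 3 in bin 1; 1 remain.
Put 7 in bin 2; 3 remain.
Put 1 in bin 1; 0 remain.
Put 6 in bin 3; 4 remain.
Put 1 in bin 2; 2 remain.
Put 7 in bin 4; 3 remain.
Put 3 in bin 3; 1 remain.
Put 3 in bin 4; 0 remain.
Put 7 in bin 5; 3 remain.
Put 1 in bin 2; 1 remain.
Put 7 in bin 6; 3 remain.
Put 2 in bin 5; 1 remain.
Put 3 in bin 6; 0 remain.
Put 1 in bin 2; 0 remain.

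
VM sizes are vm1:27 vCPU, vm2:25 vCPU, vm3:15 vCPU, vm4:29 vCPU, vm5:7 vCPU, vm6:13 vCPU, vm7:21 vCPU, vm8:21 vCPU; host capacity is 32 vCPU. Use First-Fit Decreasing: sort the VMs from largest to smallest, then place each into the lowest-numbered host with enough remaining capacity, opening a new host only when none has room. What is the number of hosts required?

6 hosts

Sorted descending: 29, 27, 25, 21, 21, 15, 13, 7.
Put 29 vCPU in host 1; 3 vCPU remain.
Put 27 vCPU in host 2; 5 vCPU remain.
Put 25 vCPU in host 3; 7 vCPU remain.
Put 21 vCPU in host 4; 11 vCPU remain.
Put 21 vCPU in host 5; 11 vCPU remain.
Put 15 vCPU in host 6; 17 vCPU remain.
Put 13 vCPU in host 6; 4 vCPU remain.
Put 7 vCPU in host 3; 0 vCPU remain.
Final hosts: [29] [27] [25,7] [21] [21] [15,13].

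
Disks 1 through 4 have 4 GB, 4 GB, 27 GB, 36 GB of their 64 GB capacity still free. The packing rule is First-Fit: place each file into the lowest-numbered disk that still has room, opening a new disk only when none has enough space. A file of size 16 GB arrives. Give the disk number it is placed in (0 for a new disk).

3

Disks with room: disk 3 (27 GB), disk 4 (36 GB).
The first with room is disk 3.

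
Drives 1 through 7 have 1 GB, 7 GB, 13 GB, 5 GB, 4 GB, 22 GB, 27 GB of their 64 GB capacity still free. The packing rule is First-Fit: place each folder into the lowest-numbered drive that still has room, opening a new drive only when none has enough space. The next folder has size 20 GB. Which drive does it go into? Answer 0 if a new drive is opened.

Drives with room: drive 6 (22 GB), drive 7 (27 GB).
The first with room is drive 6.

6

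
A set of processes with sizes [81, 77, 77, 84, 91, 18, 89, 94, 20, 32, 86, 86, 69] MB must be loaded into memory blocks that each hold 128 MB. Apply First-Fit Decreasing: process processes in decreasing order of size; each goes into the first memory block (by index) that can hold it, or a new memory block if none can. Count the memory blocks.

Sorted descending: 94, 91, 89, 86, 86, 84, 81, 77, 77, 69, 32, 20, 18.
94 MB → memory block 1 (remaining 34 MB)
91 MB → memory block 2 (remaining 37 MB)
89 MB → memory block 3 (remaining 39 MB)
86 MB → memory block 4 (remaining 42 MB)
86 MB → memory block 5 (remaining 42 MB)
84 MB → memory block 6 (remaining 44 MB)
81 MB → memory block 7 (remaining 47 MB)
77 MB → memory block 8 (remaining 51 MB)
77 MB → memory block 9 (remaining 51 MB)
69 MB → memory block 10 (remaining 59 MB)
32 MB → memory block 1 (remaining 2 MB)
20 MB → memory block 2 (remaining 17 MB)
18 MB → memory block 3 (remaining 21 MB)

10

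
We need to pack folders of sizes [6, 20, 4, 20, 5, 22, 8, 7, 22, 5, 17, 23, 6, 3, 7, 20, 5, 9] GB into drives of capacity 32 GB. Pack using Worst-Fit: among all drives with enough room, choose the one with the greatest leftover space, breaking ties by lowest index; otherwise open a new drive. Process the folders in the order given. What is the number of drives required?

8

6 GB → drive 1 (remaining 26 GB)
20 GB → drive 1 (remaining 6 GB)
4 GB → drive 1 (remaining 2 GB)
20 GB → drive 2 (remaining 12 GB)
5 GB → drive 2 (remaining 7 GB)
22 GB → drive 3 (remaining 10 GB)
8 GB → drive 3 (remaining 2 GB)
7 GB → drive 2 (remaining 0 GB)
22 GB → drive 4 (remaining 10 GB)
5 GB → drive 4 (remaining 5 GB)
17 GB → drive 5 (remaining 15 GB)
23 GB → drive 6 (remaining 9 GB)
6 GB → drive 5 (remaining 9 GB)
3 GB → drive 5 (remaining 6 GB)
7 GB → drive 6 (remaining 2 GB)
20 GB → drive 7 (remaining 12 GB)
5 GB → drive 7 (remaining 7 GB)
9 GB → drive 8 (remaining 23 GB)
Final drives: [6,20,4] [20,5,7] [22,8] [22,5] [17,6,3] [23,7] [20,5] [9].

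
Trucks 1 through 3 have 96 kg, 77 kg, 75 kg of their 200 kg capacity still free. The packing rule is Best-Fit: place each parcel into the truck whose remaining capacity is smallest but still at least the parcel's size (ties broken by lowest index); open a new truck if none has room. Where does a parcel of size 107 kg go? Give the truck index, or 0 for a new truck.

No truck has ≥ 107 kg free, so a new truck is opened.

0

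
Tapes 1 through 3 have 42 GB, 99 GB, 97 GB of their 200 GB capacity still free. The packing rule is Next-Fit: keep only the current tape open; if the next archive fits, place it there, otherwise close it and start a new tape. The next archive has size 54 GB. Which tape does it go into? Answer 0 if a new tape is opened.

3

Next-Fit only looks at tape 3, which has 97 GB free.
54 GB fits there.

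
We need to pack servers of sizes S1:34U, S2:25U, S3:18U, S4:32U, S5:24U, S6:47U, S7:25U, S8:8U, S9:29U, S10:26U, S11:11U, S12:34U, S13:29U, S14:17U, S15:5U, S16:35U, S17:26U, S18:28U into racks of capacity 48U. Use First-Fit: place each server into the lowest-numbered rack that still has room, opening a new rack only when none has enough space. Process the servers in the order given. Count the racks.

13 racks

S1 (34U) → rack 1 (remaining 14U)
S2 (25U) → rack 2 (remaining 23U)
S3 (18U) → rack 2 (remaining 5U)
S4 (32U) → rack 3 (remaining 16U)
S5 (24U) → rack 4 (remaining 24U)
S6 (47U) → rack 5 (remaining 1U)
S7 (25U) → rack 6 (remaining 23U)
S8 (8U) → rack 1 (remaining 6U)
S9 (29U) → rack 7 (remaining 19U)
S10 (26U) → rack 8 (remaining 22U)
S11 (11U) → rack 3 (remaining 5U)
S12 (34U) → rack 9 (remaining 14U)
S13 (29U) → rack 10 (remaining 19U)
S14 (17U) → rack 4 (remaining 7U)
S15 (5U) → rack 1 (remaining 1U)
S16 (35U) → rack 11 (remaining 13U)
S17 (26U) → rack 12 (remaining 22U)
S18 (28U) → rack 13 (remaining 20U)
Final racks: [34,8,5] [25,18] [32,11] [24,17] [47] [25] [29] [26] [34] [29] [35] [26] [28].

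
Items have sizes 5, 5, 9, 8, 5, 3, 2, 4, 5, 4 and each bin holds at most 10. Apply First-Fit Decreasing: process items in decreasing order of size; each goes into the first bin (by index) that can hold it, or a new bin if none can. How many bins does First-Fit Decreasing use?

6 bins

Sorted descending: 9, 8, 5, 5, 5, 5, 4, 4, 3, 2.
9 → bin 1 (remaining 1)
8 → bin 2 (remaining 2)
5 → bin 3 (remaining 5)
5 → bin 3 (remaining 0)
5 → bin 4 (remaining 5)
5 → bin 4 (remaining 0)
4 → bin 5 (remaining 6)
4 → bin 5 (remaining 2)
3 → bin 6 (remaining 7)
2 → bin 2 (remaining 0)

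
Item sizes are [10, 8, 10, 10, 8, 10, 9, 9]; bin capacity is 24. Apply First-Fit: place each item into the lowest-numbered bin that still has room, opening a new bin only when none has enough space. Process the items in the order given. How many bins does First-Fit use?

4

bin 1: place 10, 14 left
bin 1: place 8, 6 left
bin 2: place 10, 14 left
bin 2: place 10, 4 left
bin 3: place 8, 16 left
bin 3: place 10, 6 left
bin 4: place 9, 15 left
bin 4: place 9, 6 left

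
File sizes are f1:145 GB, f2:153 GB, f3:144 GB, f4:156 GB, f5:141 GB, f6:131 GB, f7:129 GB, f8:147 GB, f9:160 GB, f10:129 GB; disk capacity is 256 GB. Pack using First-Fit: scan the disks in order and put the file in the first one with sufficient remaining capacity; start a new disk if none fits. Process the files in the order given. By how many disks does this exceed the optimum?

0

First-Fit: [145] [153] [144] [156] [141] [131] [129] [147] [160] [129] → 10 disks.
10 files exceed 128 GB (half the capacity), and no two of those can share a disk, so at least 10 disks are needed.
So 10 is already optimal.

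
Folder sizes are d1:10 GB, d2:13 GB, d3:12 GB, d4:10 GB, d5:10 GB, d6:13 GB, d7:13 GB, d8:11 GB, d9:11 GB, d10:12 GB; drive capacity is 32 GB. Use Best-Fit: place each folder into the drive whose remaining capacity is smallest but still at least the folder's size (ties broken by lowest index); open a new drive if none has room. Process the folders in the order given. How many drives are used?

5

drive 1: place d1 (10 GB), 22 GB left
drive 1: place d2 (13 GB), 9 GB left
drive 2: place d3 (12 GB), 20 GB left
drive 2: place d4 (10 GB), 10 GB left
drive 2: place d5 (10 GB), 0 GB left
drive 3: place d6 (13 GB), 19 GB left
drive 3: place d7 (13 GB), 6 GB left
drive 4: place d8 (11 GB), 21 GB left
drive 4: place d9 (11 GB), 10 GB left
drive 5: place d10 (12 GB), 20 GB left
Final drives: [10,13] [12,10,10] [13,13] [11,11] [12].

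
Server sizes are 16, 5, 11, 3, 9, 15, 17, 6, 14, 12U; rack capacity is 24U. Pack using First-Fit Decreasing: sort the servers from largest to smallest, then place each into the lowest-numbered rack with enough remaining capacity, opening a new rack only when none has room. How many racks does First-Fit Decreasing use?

5

Sorted descending: 17, 16, 15, 14, 12, 11, 9, 6, 5, 3.
rack 1: place 17U, 7U left
rack 2: place 16U, 8U left
rack 3: place 15U, 9U left
rack 4: place 14U, 10U left
rack 5: place 12U, 12U left
rack 5: place 11U, 1U left
rack 3: place 9U, 0U left
rack 1: place 6U, 1U left
rack 2: place 5U, 3U left
rack 2: place 3U, 0U left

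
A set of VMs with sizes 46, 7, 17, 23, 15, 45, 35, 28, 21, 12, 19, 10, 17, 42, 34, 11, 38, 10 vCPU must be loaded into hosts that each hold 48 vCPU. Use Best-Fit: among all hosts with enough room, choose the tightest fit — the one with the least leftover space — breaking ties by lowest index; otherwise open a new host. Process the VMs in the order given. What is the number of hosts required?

host 1: place 46 vCPU, 2 vCPU left
host 2: place 7 vCPU, 41 vCPU left
host 2: place 17 vCPU, 24 vCPU left
host 2: place 23 vCPU, 1 vCPU left
host 3: place 15 vCPU, 33 vCPU left
host 4: place 45 vCPU, 3 vCPU left
host 5: place 35 vCPU, 13 vCPU left
host 3: place 28 vCPU, 5 vCPU left
host 6: place 21 vCPU, 27 vCPU left
host 5: place 12 vCPU, 1 vCPU left
host 6: place 19 vCPU, 8 vCPU left
host 7: place 10 vCPU, 38 vCPU left
host 7: place 17 vCPU, 21 vCPU left
host 8: place 42 vCPU, 6 vCPU left
host 9: place 34 vCPU, 14 vCPU left
host 9: place 11 vCPU, 3 vCPU left
host 10: place 38 vCPU, 10 vCPU left
host 10: place 10 vCPU, 0 vCPU left
Final hosts: [46] [7,17,23] [15,28] [45] [35,12] [21,19] [10,17] [42] [34,11] [38,10].

10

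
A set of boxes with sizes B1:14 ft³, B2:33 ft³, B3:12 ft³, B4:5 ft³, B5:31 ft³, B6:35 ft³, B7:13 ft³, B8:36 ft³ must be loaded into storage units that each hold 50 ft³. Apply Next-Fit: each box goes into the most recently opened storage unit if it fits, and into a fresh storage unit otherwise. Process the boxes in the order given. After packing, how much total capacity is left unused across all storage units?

21

Put B1 (14 ft³) in storage unit 1; 36 ft³ remain.
Put B2 (33 ft³) in storage unit 1; 3 ft³ remain.
Put B3 (12 ft³) in storage unit 2; 38 ft³ remain.
Put B4 (5 ft³) in storage unit 2; 33 ft³ remain.
Put B5 (31 ft³) in storage unit 2; 2 ft³ remain.
Put B6 (35 ft³) in storage unit 3; 15 ft³ remain.
Put B7 (13 ft³) in storage unit 3; 2 ft³ remain.
Put B8 (36 ft³) in storage unit 4; 14 ft³ remain.
4 storage units × 50 ft³ = 200 ft³; used 179 ft³; unused 21 ft³.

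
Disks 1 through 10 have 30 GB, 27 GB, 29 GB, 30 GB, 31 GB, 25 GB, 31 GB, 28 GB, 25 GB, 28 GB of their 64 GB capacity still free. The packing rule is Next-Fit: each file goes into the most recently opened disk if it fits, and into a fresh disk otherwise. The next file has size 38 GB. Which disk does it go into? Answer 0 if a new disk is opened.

0

Next-Fit only looks at disk 10, which has 28 GB free.
38 GB does not fit, so a new disk is opened.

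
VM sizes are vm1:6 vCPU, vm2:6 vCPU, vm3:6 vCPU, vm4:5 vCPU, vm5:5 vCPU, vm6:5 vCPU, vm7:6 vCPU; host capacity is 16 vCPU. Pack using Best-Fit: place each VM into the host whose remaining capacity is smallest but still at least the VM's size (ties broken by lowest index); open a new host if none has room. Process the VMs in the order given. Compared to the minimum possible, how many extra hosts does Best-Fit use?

Best-Fit: [6,6] [6,5,5] [5,6] → 3 hosts.
Total size 39 vCPU; any packing needs at least ⌈39/16⌉ = 3 hosts.
So 3 is already optimal.

0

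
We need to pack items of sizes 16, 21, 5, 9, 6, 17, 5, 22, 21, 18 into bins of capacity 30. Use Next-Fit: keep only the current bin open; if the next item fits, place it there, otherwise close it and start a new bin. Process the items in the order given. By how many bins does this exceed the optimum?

1

Next-Fit: [16] [21,5] [9,6] [17,5] [22] [21] [18] → 7 bins.
6 items exceed 15 (half the capacity), and no two of those can share a bin, so at least 6 bins are needed.
An optimal packing achieves that bound: [22,6] [21,9] [21,5] [18,5] [17] [16] → 6 bins.
Excess: 7 − 6 = 1.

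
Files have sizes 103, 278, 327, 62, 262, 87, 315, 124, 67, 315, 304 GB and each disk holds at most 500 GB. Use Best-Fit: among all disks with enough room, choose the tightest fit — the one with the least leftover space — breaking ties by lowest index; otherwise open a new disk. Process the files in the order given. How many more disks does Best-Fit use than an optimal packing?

0

Best-Fit: [103,278,62] [327,87,67] [262] [315,124] [315] [304] → 6 disks.
6 files exceed 250 GB (half the capacity), and no two of those can share a disk, so at least 6 disks are needed.
So 6 is already optimal.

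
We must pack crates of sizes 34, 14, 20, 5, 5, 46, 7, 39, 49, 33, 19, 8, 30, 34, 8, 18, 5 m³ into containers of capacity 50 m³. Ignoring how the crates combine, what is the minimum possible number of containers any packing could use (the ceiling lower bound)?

8

Total size = 34 + 14 + 20 + 5 + 5 + 46 + 7 + 39 + 49 + 33 + 19 + 8 + 30 + 34 + 8 + 18 + 5 = 374 m³.
⌈374 / 50⌉ = 8.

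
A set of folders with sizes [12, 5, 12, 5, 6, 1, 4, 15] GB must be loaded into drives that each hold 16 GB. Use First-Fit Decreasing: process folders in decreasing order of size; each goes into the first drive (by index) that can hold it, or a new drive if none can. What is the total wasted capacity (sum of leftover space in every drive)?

Sorted descending: 15, 12, 12, 6, 5, 5, 4, 1.
15 GB → drive 1 (remaining 1 GB)
12 GB → drive 2 (remaining 4 GB)
12 GB → drive 3 (remaining 4 GB)
6 GB → drive 4 (remaining 10 GB)
5 GB → drive 4 (remaining 5 GB)
5 GB → drive 4 (remaining 0 GB)
4 GB → drive 2 (remaining 0 GB)
1 GB → drive 1 (remaining 0 GB)
4 drives × 16 GB = 64 GB; used 60 GB; unused 4 GB.

4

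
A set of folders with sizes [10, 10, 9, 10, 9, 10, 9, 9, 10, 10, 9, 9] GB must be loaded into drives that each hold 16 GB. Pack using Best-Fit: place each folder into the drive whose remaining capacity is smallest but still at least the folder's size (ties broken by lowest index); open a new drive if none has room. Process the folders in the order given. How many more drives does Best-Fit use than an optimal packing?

Best-Fit: [10] [10] [9] [10] [9] [10] [9] [9] [10] [10] [9] [9] → 12 drives.
12 folders exceed 8 GB (half the capacity), and no two of those can share a drive, so at least 12 drives are needed.
So 12 is already optimal.

0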